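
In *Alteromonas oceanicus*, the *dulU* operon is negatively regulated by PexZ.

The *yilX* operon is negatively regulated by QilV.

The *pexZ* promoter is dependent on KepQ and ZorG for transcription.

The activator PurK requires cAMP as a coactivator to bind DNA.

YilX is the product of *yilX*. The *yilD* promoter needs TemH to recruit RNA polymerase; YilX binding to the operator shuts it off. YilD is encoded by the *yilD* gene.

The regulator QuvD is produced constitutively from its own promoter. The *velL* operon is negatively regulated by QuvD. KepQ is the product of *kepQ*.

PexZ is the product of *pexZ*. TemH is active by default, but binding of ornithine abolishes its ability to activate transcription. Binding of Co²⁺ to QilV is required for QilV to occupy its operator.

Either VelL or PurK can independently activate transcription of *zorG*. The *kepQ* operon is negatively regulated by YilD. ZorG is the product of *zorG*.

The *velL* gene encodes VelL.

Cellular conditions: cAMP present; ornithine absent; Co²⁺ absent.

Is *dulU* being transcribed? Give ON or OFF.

Co²⁺ is absent, so QilV is inactive.
With no repressor bound, *yilX* is transcribed.
So YilX is produced and active.
Ornithine is absent, so TemH is active.
With repressor YilX bound, *yilD* is not transcribed.
So YilD is not produced.
With no repressor bound, *kepQ* is transcribed.
So KepQ is produced and active.
QuvD is produced constitutively and is active.
With repressor QuvD bound, *velL* is not transcribed.
So VelL is not produced.
cAMP is present, so PurK is active.
Activator PurK is present, so *zorG* is transcribed.
So ZorG is produced and active.
No repressor is bound and KepQ and ZorG are active, so *pexZ* is transcribed.
So PexZ is produced and active.
With repressor PexZ bound, *dulU* is not transcribed.

OFF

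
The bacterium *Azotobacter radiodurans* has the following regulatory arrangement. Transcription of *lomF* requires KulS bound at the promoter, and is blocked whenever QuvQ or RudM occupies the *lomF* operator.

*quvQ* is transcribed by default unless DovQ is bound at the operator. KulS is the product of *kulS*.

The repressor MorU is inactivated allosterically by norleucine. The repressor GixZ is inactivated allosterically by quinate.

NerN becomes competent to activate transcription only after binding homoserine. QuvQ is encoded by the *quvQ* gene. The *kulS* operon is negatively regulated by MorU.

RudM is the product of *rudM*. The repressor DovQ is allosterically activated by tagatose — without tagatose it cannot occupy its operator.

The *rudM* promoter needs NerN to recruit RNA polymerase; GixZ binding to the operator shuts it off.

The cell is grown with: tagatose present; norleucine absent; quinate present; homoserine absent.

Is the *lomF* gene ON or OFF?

OFF

Tagatose is present, so DovQ is active.
With repressor DovQ bound, *quvQ* is not transcribed.
So QuvQ is not produced.
Norleucine is absent, so MorU is active.
With repressor MorU bound, *kulS* is not transcribed.
So KulS is not produced.
Quinate is present, so GixZ is inactive.
Homoserine is absent, so NerN is inactive.
Required activator NerN is absent, so *rudM* is not transcribed.
So RudM is not produced.
Required activator KulS is absent, so *lomF* is not transcribed.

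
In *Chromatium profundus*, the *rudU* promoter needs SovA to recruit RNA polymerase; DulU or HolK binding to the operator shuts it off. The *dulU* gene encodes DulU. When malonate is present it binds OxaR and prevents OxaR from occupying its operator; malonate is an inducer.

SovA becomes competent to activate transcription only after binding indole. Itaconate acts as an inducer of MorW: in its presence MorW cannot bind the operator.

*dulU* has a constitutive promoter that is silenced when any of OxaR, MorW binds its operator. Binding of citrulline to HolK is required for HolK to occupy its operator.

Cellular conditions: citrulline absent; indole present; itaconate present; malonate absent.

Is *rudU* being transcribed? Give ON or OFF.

ON

Indole is present, so SovA is active.
Malonate is absent, so OxaR is active.
Itaconate is present, so MorW is inactive.
With repressor OxaR bound, *dulU* is not transcribed.
So DulU is not produced.
Citrulline is absent, so HolK is inactive.
No repressor is bound and SovA is active, so *rudU* is transcribed.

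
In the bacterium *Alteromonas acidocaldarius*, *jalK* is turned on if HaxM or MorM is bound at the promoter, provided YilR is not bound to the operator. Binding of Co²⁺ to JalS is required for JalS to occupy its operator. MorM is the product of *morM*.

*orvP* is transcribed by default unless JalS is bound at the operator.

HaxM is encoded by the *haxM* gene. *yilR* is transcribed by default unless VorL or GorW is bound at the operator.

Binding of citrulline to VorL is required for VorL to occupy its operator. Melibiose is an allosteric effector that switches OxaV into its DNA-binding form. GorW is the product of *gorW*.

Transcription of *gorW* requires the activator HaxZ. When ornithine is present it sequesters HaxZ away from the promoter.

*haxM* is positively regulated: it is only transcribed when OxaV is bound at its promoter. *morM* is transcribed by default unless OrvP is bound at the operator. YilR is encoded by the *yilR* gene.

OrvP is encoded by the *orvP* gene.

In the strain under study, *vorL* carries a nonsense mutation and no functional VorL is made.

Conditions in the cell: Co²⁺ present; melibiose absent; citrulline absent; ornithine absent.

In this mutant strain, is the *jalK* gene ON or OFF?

Melibiose is absent, so OxaV is inactive.
Required activator OxaV is absent, so *haxM* is not transcribed.
So HaxM is not produced.
Co²⁺ is present, so JalS is active.
With repressor JalS bound, *orvP* is not transcribed.
So OrvP is not produced.
With no repressor bound, *morM* is transcribed.
So MorM is produced and active.
VorL is non-functional in this strain, so it has no effect.
Ornithine is absent, so HaxZ is active.
No repressor is bound and HaxZ is active, so *gorW* is transcribed.
So GorW is produced and active.
With repressor GorW bound, *yilR* is not transcribed.
So YilR is not produced.
Activator MorM is present, so *jalK* is transcribed.

ON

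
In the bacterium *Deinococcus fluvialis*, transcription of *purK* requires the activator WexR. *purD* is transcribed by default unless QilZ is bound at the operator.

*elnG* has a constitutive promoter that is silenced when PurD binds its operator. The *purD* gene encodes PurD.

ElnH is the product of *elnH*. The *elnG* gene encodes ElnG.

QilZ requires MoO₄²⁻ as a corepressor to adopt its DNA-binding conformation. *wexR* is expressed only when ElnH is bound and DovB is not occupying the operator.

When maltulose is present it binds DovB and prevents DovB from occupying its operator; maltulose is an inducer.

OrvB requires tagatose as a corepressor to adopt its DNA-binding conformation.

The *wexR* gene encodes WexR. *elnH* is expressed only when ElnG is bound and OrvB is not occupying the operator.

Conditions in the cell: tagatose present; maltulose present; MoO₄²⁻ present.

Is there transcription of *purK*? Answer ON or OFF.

OFF

MoO₄²⁻ is present, so QilZ is active.
With repressor QilZ bound, *purD* is not transcribed.
So PurD is not produced.
With no repressor bound, *elnG* is transcribed.
So ElnG is produced and active.
Tagatose is present, so OrvB is active.
With repressor OrvB bound, *elnH* is not transcribed.
So ElnH is not produced.
Maltulose is present, so DovB is inactive.
Required activator ElnH is absent, so *wexR* is not transcribed.
So WexR is not produced.
Required activator WexR is absent, so *purK* is not transcribed.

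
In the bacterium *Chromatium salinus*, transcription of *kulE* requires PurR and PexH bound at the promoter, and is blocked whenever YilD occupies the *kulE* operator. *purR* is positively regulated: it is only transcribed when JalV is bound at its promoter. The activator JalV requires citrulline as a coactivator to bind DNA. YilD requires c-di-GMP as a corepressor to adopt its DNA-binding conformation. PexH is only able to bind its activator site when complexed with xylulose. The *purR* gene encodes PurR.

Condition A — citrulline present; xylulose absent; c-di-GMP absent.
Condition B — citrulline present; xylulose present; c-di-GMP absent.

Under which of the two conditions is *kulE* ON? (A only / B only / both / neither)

B only

Condition A:
Citrulline is present, so JalV is active.
No repressor is bound and JalV is active, so *purR* is transcribed.
So PurR is produced and active.
Xylulose is absent, so PexH is inactive.
c-di-GMP is absent, so YilD is inactive.
Required activator PexH is absent, so *kulE* is not transcribed.
→ *kulE* is OFF in A.
Condition B:
Citrulline is present, so JalV is active.
No repressor is bound and JalV is active, so *purR* is transcribed.
So PurR is produced and active.
Xylulose is present, so PexH is active.
c-di-GMP is absent, so YilD is inactive.
No repressor is bound and PurR and PexH are active, so *kulE* is transcribed.
→ *kulE* is ON in B.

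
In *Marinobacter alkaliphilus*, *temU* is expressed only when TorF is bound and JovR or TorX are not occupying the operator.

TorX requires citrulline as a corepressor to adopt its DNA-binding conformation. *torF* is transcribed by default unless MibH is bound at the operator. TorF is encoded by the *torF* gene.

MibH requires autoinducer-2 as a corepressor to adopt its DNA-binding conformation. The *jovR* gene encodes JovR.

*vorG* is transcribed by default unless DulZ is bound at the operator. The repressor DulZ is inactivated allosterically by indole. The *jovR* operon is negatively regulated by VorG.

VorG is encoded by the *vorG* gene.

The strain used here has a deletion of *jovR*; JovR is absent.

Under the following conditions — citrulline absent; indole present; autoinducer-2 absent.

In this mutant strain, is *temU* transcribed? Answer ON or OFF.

JovR is non-functional in this strain, so it has no effect.
Citrulline is absent, so TorX is inactive.
Autoinducer-2 is absent, so MibH is inactive.
With no repressor bound, *torF* is transcribed.
So TorF is produced and active.
No repressor is bound and TorF is active, so *temU* is transcribed.

ON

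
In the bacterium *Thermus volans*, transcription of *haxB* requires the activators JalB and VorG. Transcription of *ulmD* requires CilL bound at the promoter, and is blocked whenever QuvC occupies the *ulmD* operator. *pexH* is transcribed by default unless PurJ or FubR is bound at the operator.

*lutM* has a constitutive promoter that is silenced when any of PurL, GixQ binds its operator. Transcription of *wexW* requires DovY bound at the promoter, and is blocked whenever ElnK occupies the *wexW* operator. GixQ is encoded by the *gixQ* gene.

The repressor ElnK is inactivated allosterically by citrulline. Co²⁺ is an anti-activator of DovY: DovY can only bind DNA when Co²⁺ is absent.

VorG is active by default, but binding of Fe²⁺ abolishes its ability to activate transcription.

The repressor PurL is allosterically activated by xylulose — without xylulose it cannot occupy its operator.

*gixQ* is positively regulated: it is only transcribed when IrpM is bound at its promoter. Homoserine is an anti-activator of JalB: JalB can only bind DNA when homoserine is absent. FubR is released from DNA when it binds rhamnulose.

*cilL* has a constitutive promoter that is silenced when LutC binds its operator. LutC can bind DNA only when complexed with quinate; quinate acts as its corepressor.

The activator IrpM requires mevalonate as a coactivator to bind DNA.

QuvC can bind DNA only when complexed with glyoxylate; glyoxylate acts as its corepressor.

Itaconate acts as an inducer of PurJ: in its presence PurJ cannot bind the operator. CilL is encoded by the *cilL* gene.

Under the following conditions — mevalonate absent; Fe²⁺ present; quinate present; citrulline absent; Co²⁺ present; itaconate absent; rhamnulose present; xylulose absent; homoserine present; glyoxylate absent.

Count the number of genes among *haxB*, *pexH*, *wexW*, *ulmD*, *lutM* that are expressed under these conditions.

Homoserine is present, so JalB is inactive.
Fe²⁺ is present, so VorG is inactive.
Required activator JalB is absent, so *haxB* is not transcribed.
→ *haxB* is OFF.
Itaconate is absent, so PurJ is active.
Rhamnulose is present, so FubR is inactive.
With repressor PurJ bound, *pexH* is not transcribed.
→ *pexH* is OFF.
Citrulline is absent, so ElnK is active.
Co²⁺ is present, so DovY is inactive.
With repressor ElnK bound, *wexW* is not transcribed.
→ *wexW* is OFF.
Glyoxylate is absent, so QuvC is inactive.
Quinate is present, so LutC is active.
With repressor LutC bound, *cilL* is not transcribed.
So CilL is not produced.
Required activator CilL is absent, so *ulmD* is not transcribed.
→ *ulmD* is OFF.
Xylulose is absent, so PurL is inactive.
Mevalonate is absent, so IrpM is inactive.
Required activator IrpM is absent, so *gixQ* is not transcribed.
So GixQ is not produced.
With no repressor bound, *lutM* is transcribed.
→ *lutM* is ON.
1 of the 5 genes is transcribed.

1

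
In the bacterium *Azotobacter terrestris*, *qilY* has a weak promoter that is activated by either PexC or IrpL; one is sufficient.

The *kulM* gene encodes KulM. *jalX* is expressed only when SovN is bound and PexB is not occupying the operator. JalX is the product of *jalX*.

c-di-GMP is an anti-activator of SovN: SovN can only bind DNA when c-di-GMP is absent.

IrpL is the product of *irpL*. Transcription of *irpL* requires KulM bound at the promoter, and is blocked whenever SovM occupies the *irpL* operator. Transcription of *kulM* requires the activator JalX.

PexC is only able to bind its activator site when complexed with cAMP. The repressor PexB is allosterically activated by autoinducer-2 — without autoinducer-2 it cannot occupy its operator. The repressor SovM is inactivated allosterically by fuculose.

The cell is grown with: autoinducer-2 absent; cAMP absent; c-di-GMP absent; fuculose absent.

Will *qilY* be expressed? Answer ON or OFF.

cAMP is absent, so PexC is inactive.
c-di-GMP is absent, so SovN is active.
Autoinducer-2 is absent, so PexB is inactive.
No repressor is bound and SovN is active, so *jalX* is transcribed.
So JalX is produced and active.
No repressor is bound and JalX is active, so *kulM* is transcribed.
So KulM is produced and active.
Fuculose is absent, so SovM is active.
With repressor SovM bound, *irpL* is not transcribed.
So IrpL is not produced.
No activator is available at the *qilY* promoter, so *qilY* is not transcribed.

OFF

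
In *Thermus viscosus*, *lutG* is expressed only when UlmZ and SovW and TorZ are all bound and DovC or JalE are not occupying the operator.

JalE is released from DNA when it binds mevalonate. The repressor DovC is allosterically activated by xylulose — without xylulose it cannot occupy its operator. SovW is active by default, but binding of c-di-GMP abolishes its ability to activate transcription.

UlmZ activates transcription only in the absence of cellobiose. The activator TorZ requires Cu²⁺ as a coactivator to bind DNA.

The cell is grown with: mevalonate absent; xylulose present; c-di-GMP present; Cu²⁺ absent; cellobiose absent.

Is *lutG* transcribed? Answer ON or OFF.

Xylulose is present, so DovC is active.
Cellobiose is absent, so UlmZ is active.
c-di-GMP is present, so SovW is inactive.
Mevalonate is absent, so JalE is active.
Cu²⁺ is absent, so TorZ is inactive.
With repressor DovC bound, *lutG* is not transcribed.

OFF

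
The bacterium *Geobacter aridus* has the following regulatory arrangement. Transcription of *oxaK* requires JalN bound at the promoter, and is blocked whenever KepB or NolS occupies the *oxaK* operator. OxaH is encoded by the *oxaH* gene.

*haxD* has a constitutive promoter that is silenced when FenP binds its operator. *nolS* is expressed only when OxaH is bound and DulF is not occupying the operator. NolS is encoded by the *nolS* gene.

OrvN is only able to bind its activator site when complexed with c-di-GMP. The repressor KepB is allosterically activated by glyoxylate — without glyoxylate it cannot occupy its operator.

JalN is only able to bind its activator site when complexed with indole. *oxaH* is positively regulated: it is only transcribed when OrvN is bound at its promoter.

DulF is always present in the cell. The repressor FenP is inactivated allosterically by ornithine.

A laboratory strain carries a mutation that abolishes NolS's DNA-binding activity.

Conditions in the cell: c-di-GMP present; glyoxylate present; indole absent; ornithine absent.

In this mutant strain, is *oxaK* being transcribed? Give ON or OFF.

Indole is absent, so JalN is inactive.
Glyoxylate is present, so KepB is active.
NolS is non-functional in this strain, so it has no effect.
With repressor KepB bound, *oxaK* is not transcribed.

OFF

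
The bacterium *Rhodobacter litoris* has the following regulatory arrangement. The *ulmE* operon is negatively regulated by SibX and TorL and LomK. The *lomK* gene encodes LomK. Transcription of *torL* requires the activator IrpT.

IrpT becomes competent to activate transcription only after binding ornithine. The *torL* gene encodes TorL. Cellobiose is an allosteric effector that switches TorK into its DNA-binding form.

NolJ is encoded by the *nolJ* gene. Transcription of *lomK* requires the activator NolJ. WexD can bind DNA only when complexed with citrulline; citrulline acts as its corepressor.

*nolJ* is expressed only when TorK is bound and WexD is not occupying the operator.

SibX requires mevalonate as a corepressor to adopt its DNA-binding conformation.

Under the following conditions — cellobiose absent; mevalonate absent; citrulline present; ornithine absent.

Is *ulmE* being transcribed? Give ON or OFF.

ON

Mevalonate is absent, so SibX is inactive.
Ornithine is absent, so IrpT is inactive.
Required activator IrpT is absent, so *torL* is not transcribed.
So TorL is not produced.
Citrulline is present, so WexD is active.
Cellobiose is absent, so TorK is inactive.
With repressor WexD bound, *nolJ* is not transcribed.
So NolJ is not produced.
Required activator NolJ is absent, so *lomK* is not transcribed.
So LomK is not produced.
With no repressor bound, *ulmE* is transcribed.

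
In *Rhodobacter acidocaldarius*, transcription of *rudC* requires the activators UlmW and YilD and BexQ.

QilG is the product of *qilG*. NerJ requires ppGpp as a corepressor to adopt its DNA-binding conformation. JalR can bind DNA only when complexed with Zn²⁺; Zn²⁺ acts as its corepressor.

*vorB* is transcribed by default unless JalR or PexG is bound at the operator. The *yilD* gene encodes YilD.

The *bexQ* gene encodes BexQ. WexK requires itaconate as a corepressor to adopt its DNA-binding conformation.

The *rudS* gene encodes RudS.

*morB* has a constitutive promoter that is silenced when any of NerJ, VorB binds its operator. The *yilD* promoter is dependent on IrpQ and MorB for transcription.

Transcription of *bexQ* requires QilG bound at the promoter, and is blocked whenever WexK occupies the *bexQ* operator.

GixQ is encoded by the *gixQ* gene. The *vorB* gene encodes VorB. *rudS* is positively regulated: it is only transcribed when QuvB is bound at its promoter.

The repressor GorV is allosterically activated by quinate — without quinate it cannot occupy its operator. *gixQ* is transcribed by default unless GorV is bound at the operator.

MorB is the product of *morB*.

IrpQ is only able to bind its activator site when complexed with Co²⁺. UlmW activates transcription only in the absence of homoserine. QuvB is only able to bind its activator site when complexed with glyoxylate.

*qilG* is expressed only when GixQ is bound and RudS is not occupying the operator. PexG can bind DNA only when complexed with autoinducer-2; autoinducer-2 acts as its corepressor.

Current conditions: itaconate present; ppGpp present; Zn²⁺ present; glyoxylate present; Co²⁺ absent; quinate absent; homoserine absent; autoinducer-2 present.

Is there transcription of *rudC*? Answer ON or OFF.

OFF

Homoserine is absent, so UlmW is active.
Co²⁺ is absent, so IrpQ is inactive.
ppGpp is present, so NerJ is active.
Zn²⁺ is present, so JalR is active.
Autoinducer-2 is present, so PexG is active.
With repressor JalR bound, *vorB* is not transcribed.
So VorB is not produced.
With repressor NerJ bound, *morB* is not transcribed.
So MorB is not produced.
Required activator IrpQ is absent, so *yilD* is not transcribed.
So YilD is not produced.
Itaconate is present, so WexK is active.
Quinate is absent, so GorV is inactive.
With no repressor bound, *gixQ* is transcribed.
So GixQ is produced and active.
Glyoxylate is present, so QuvB is active.
No repressor is bound and QuvB is active, so *rudS* is transcribed.
So RudS is produced and active.
With repressor RudS bound, *qilG* is not transcribed.
So QilG is not produced.
With repressor WexK bound, *bexQ* is not transcribed.
So BexQ is not produced.
Required activator YilD is absent, so *rudC* is not transcribed.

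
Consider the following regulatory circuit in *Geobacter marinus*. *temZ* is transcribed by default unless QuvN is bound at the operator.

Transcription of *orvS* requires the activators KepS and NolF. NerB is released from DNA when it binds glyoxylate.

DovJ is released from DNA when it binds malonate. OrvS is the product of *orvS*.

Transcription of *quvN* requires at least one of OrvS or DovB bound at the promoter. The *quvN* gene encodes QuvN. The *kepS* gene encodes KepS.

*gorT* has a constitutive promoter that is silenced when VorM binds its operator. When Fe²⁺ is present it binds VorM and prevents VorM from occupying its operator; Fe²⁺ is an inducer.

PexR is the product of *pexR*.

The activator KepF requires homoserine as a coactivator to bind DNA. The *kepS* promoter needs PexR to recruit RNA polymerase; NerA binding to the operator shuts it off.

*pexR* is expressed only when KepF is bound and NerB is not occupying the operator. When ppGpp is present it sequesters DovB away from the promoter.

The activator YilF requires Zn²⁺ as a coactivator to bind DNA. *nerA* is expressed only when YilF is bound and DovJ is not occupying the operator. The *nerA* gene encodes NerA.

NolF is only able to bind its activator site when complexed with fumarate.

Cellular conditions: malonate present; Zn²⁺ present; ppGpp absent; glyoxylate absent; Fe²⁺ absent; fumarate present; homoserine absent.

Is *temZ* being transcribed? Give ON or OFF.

OFF

Glyoxylate is absent, so NerB is active.
Homoserine is absent, so KepF is inactive.
With repressor NerB bound, *pexR* is not transcribed.
So PexR is not produced.
Malonate is present, so DovJ is inactive.
Zn²⁺ is present, so YilF is active.
No repressor is bound and YilF is active, so *nerA* is transcribed.
So NerA is produced and active.
With repressor NerA bound, *kepS* is not transcribed.
So KepS is not produced.
Fumarate is present, so NolF is active.
Required activator KepS is absent, so *orvS* is not transcribed.
So OrvS is not produced.
ppGpp is absent, so DovB is active.
Activator DovB is present, so *quvN* is transcribed.
So QuvN is produced and active.
With repressor QuvN bound, *temZ* is not transcribed.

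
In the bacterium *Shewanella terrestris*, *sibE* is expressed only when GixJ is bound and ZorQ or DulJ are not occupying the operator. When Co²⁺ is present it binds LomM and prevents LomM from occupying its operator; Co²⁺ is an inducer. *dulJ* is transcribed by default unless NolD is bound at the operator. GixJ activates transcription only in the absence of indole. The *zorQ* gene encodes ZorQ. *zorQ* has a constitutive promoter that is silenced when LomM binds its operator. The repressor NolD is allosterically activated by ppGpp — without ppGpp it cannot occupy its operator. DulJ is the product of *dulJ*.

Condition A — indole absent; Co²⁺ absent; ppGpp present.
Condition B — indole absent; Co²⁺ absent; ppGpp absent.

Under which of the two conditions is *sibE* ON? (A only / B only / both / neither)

Condition A:
Indole is absent, so GixJ is active.
Co²⁺ is absent, so LomM is active.
With repressor LomM bound, *zorQ* is not transcribed.
So ZorQ is not produced.
ppGpp is present, so NolD is active.
With repressor NolD bound, *dulJ* is not transcribed.
So DulJ is not produced.
No repressor is bound and GixJ is active, so *sibE* is transcribed.
→ *sibE* is ON in A.
Condition B:
Indole is absent, so GixJ is active.
Co²⁺ is absent, so LomM is active.
With repressor LomM bound, *zorQ* is not transcribed.
So ZorQ is not produced.
ppGpp is absent, so NolD is inactive.
With no repressor bound, *dulJ* is transcribed.
So DulJ is produced and active.
With repressor DulJ bound, *sibE* is not transcribed.
→ *sibE* is OFF in B.

A only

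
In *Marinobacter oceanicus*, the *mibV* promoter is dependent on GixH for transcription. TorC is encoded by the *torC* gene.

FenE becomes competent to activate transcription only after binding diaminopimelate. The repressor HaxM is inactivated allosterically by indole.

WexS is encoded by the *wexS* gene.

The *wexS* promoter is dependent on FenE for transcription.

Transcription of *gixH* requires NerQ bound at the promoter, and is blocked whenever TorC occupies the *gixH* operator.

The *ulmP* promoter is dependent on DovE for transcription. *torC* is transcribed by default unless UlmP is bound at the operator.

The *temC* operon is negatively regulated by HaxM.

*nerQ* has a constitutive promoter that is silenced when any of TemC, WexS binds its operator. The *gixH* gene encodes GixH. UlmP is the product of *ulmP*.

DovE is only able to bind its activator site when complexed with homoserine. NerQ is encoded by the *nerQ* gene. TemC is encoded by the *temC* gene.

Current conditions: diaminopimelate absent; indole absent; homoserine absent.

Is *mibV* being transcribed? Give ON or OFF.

Homoserine is absent, so DovE is inactive.
Required activator DovE is absent, so *ulmP* is not transcribed.
So UlmP is not produced.
With no repressor bound, *torC* is transcribed.
So TorC is produced and active.
Indole is absent, so HaxM is active.
With repressor HaxM bound, *temC* is not transcribed.
So TemC is not produced.
Diaminopimelate is absent, so FenE is inactive.
Required activator FenE is absent, so *wexS* is not transcribed.
So WexS is not produced.
With no repressor bound, *nerQ* is transcribed.
So NerQ is produced and active.
With repressor TorC bound, *gixH* is not transcribed.
So GixH is not produced.
Required activator GixH is absent, so *mibV* is not transcribed.

OFF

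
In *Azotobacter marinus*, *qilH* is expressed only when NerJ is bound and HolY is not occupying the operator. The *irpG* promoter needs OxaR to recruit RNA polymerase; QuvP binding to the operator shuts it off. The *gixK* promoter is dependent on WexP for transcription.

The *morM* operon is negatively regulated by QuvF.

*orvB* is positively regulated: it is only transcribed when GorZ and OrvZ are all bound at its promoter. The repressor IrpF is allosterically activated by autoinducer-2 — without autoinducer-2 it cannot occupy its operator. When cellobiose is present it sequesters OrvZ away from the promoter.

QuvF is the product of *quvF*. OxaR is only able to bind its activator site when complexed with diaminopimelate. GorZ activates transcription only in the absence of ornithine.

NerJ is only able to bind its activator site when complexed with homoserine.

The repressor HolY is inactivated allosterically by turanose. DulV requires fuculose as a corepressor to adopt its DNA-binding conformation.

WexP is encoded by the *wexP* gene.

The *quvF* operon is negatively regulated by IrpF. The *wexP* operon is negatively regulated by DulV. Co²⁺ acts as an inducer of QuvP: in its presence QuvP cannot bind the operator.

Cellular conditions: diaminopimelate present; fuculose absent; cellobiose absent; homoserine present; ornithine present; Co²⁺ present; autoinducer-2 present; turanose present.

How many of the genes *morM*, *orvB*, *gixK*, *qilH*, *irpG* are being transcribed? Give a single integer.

Autoinducer-2 is present, so IrpF is active.
With repressor IrpF bound, *quvF* is not transcribed.
So QuvF is not produced.
With no repressor bound, *morM* is transcribed.
→ *morM* is ON.
Ornithine is present, so GorZ is inactive.
Cellobiose is absent, so OrvZ is active.
Required activator GorZ is absent, so *orvB* is not transcribed.
→ *orvB* is OFF.
Fuculose is absent, so DulV is inactive.
With no repressor bound, *wexP* is transcribed.
So WexP is produced and active.
No repressor is bound and WexP is active, so *gixK* is transcribed.
→ *gixK* is ON.
Homoserine is present, so NerJ is active.
Turanose is present, so HolY is inactive.
No repressor is bound and NerJ is active, so *qilH* is transcribed.
→ *qilH* is ON.
Co²⁺ is present, so QuvP is inactive.
Diaminopimelate is present, so OxaR is active.
No repressor is bound and OxaR is active, so *irpG* is transcribed.
→ *irpG* is ON.
4 of the 5 genes are transcribed.

4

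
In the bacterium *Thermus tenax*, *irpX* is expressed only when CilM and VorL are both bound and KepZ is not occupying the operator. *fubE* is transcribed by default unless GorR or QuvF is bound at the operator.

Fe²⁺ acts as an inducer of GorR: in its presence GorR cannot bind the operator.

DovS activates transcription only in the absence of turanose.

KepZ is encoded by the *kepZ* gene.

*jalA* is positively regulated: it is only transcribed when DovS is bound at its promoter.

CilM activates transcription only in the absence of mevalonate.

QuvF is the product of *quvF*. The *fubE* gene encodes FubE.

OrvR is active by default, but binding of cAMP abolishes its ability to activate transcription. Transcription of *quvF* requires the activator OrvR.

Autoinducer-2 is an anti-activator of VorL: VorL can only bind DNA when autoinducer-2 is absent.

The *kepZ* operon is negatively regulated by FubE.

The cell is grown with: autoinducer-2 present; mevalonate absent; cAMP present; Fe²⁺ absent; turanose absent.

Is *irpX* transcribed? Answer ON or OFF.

Mevalonate is absent, so CilM is active.
Fe²⁺ is absent, so GorR is active.
cAMP is present, so OrvR is inactive.
Required activator OrvR is absent, so *quvF* is not transcribed.
So QuvF is not produced.
With repressor GorR bound, *fubE* is not transcribed.
So FubE is not produced.
With no repressor bound, *kepZ* is transcribed.
So KepZ is produced and active.
Autoinducer-2 is present, so VorL is inactive.
With repressor KepZ bound, *irpX* is not transcribed.

OFF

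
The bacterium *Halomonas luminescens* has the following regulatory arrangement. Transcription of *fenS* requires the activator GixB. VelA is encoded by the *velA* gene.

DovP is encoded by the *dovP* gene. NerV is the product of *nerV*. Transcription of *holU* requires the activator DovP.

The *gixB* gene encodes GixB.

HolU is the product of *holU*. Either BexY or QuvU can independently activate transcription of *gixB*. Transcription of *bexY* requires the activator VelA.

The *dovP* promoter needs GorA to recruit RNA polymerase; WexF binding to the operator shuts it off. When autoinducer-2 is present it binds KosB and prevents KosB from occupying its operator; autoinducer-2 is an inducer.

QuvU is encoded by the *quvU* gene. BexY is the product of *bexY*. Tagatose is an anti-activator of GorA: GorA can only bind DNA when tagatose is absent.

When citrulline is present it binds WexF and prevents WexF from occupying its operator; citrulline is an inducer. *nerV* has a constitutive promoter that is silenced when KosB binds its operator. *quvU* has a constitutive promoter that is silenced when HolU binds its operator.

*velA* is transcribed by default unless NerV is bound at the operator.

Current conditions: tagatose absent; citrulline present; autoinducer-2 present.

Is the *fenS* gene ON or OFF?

Autoinducer-2 is present, so KosB is inactive.
With no repressor bound, *nerV* is transcribed.
So NerV is produced and active.
With repressor NerV bound, *velA* is not transcribed.
So VelA is not produced.
Required activator VelA is absent, so *bexY* is not transcribed.
So BexY is not produced.
Citrulline is present, so WexF is inactive.
Tagatose is absent, so GorA is active.
No repressor is bound and GorA is active, so *dovP* is transcribed.
So DovP is produced and active.
No repressor is bound and DovP is active, so *holU* is transcribed.
So HolU is produced and active.
With repressor HolU bound, *quvU* is not transcribed.
So QuvU is not produced.
No activator is available at the *gixB* promoter, so *gixB* is not transcribed.
So GixB is not produced.
Required activator GixB is absent, so *fenS* is not transcribed.

OFF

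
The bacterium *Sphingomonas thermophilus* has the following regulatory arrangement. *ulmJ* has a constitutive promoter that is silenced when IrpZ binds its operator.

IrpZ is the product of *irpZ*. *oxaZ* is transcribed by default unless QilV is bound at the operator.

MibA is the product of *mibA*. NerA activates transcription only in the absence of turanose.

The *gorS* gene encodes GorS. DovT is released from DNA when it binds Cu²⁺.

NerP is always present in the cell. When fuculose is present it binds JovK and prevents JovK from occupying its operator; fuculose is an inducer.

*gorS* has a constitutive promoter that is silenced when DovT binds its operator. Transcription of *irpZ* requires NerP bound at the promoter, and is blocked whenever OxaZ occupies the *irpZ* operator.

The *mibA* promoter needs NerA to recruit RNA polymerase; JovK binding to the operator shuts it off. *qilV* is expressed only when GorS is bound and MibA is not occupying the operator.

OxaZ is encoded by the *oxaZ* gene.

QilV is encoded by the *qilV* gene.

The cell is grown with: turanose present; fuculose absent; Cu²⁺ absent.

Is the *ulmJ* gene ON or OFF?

ON

Cu²⁺ is absent, so DovT is active.
With repressor DovT bound, *gorS* is not transcribed.
So GorS is not produced.
Fuculose is absent, so JovK is active.
Turanose is present, so NerA is inactive.
With repressor JovK bound, *mibA* is not transcribed.
So MibA is not produced.
Required activator GorS is absent, so *qilV* is not transcribed.
So QilV is not produced.
With no repressor bound, *oxaZ* is transcribed.
So OxaZ is produced and active.
NerP is produced constitutively and is active.
With repressor OxaZ bound, *irpZ* is not transcribed.
So IrpZ is not produced.
With no repressor bound, *ulmJ* is transcribed.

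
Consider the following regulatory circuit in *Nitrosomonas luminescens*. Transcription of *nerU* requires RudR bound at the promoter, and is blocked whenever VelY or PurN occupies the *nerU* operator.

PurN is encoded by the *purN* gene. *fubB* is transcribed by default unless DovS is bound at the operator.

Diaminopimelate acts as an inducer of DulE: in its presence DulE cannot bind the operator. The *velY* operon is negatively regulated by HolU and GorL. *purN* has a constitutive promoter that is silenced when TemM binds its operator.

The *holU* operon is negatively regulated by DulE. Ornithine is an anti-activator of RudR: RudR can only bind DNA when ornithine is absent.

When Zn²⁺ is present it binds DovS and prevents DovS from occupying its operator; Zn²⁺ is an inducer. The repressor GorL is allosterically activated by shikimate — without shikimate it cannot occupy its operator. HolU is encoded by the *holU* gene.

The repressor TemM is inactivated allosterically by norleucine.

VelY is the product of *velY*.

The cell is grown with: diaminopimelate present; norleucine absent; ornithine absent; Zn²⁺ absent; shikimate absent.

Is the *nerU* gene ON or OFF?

ON

Diaminopimelate is present, so DulE is inactive.
With no repressor bound, *holU* is transcribed.
So HolU is produced and active.
Shikimate is absent, so GorL is inactive.
With repressor HolU bound, *velY* is not transcribed.
So VelY is not produced.
Norleucine is absent, so TemM is active.
With repressor TemM bound, *purN* is not transcribed.
So PurN is not produced.
Ornithine is absent, so RudR is active.
No repressor is bound and RudR is active, so *nerU* is transcribed.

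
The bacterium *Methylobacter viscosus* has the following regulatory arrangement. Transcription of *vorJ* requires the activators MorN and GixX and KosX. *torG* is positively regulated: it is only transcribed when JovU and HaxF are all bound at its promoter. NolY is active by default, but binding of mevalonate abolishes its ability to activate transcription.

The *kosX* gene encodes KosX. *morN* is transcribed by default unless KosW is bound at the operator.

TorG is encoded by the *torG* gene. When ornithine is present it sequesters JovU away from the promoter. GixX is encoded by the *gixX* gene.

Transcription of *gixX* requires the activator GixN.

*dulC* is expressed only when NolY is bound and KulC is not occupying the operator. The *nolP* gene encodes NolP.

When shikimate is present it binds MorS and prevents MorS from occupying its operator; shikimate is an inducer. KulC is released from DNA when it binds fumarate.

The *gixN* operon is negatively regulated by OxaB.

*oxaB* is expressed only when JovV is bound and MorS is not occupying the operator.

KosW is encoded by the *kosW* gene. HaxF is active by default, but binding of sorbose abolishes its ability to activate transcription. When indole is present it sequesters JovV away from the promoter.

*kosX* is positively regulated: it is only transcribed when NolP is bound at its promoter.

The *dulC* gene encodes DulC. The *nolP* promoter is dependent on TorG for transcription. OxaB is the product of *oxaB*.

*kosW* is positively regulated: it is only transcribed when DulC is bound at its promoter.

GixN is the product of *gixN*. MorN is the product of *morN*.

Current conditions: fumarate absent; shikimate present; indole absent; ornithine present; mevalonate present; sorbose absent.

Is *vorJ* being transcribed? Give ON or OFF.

Mevalonate is present, so NolY is inactive.
Fumarate is absent, so KulC is active.
With repressor KulC bound, *dulC* is not transcribed.
So DulC is not produced.
Required activator DulC is absent, so *kosW* is not transcribed.
So KosW is not produced.
With no repressor bound, *morN* is transcribed.
So MorN is produced and active.
Shikimate is present, so MorS is inactive.
Indole is absent, so JovV is active.
No repressor is bound and JovV is active, so *oxaB* is transcribed.
So OxaB is produced and active.
With repressor OxaB bound, *gixN* is not transcribed.
So GixN is not produced.
Required activator GixN is absent, so *gixX* is not transcribed.
So GixX is not produced.
Ornithine is present, so JovU is inactive.
Sorbose is absent, so HaxF is active.
Required activator JovU is absent, so *torG* is not transcribed.
So TorG is not produced.
Required activator TorG is absent, so *nolP* is not transcribed.
So NolP is not produced.
Required activator NolP is absent, so *kosX* is not transcribed.
So KosX is not produced.
Required activator GixX is absent, so *vorJ* is not transcribed.

OFF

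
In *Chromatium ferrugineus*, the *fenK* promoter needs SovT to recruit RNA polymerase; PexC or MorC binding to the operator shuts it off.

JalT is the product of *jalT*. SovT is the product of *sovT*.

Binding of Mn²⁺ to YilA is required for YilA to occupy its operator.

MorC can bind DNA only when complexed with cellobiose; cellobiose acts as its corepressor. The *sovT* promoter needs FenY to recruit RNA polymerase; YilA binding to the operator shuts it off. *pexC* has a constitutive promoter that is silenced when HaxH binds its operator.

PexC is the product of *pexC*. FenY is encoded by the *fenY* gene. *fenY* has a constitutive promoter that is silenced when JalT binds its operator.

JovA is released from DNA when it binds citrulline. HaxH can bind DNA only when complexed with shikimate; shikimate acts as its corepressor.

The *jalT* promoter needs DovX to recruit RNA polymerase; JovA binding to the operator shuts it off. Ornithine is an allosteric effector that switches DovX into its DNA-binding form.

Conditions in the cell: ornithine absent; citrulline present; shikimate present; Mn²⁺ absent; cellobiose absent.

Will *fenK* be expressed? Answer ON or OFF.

Shikimate is present, so HaxH is active.
With repressor HaxH bound, *pexC* is not transcribed.
So PexC is not produced.
Ornithine is absent, so DovX is inactive.
Citrulline is present, so JovA is inactive.
Required activator DovX is absent, so *jalT* is not transcribed.
So JalT is not produced.
With no repressor bound, *fenY* is transcribed.
So FenY is produced and active.
Mn²⁺ is absent, so YilA is inactive.
No repressor is bound and FenY is active, so *sovT* is transcribed.
So SovT is produced and active.
Cellobiose is absent, so MorC is inactive.
No repressor is bound and SovT is active, so *fenK* is transcribed.

ON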